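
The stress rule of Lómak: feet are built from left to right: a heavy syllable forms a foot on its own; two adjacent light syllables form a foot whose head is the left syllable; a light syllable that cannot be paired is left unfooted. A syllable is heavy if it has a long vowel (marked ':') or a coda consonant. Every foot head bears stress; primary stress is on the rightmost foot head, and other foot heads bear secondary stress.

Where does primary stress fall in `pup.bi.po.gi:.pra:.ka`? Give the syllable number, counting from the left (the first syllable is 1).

5

Weights: 1 pup H, 2 bi L, 3 po L, 4 gi: H, 5 pra: H, 6 ka L.
Parse left to right (heavy = foot alone; LL = one foot; stranded L unfooted): (ˈpup) (ˈbi.po) (ˈgi:) (ˈpra:) ka.
Foot heads: 1, 2, 4, 5.
Primary stress on the rightmost head = syllable 5.
Primary stress: syllable 5 → pup.bi.po.gi:.ˈpra:.ka.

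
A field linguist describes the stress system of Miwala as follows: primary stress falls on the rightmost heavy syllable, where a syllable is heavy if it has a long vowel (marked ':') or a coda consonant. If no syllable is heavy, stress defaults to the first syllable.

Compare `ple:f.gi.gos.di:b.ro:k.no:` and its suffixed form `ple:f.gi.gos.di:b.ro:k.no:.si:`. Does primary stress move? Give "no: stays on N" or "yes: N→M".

yes: 6→7

Base `ple:f.gi.gos.di:b.ro:k.no:` (6 syllables):
  Weights: 1 ple:f H, 2 gi L, 3 gos H, 4 di:b H, 5 ro:k H, 6 no: H.
  Heavy syllables in the domain: 1, 3, 4, 5, 6. The rightmost is syllable 6 (no:).
  → primary stress on syllable 6.
Suffixed `ple:f.gi.gos.di:b.ro:k.no:.si:` (7 syllables):
  Weights: 1 ple:f H, 2 gi L, 3 gos H, 4 di:b H, 5 ro:k H, 6 no: H, 7 si: H.
  Heavy syllables in the domain: 1, 3, 4, 5, 6, 7. The rightmost is syllable 7 (si:).
  → primary stress on syllable 7.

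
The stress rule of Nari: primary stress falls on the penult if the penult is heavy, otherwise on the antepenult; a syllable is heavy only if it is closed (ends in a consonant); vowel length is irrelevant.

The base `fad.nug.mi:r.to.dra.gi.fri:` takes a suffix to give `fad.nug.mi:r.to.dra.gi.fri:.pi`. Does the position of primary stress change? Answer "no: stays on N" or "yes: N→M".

Base `fad.nug.mi:r.to.dra.gi.fri:` (7 syllables):
  Weights: 5 dra L, 6 gi L, 7 fri: L.
  The penult (syllable 6, gi) is light, so stress falls on the antepenult (syllable 5, dra).
  → primary stress on syllable 5.
Suffixed `fad.nug.mi:r.to.dra.gi.fri:.pi` (8 syllables):
  Weights: 6 gi L, 7 fri: L, 8 pi L.
  The penult (syllable 7, fri:) is light, so stress falls on the antepenult (syllable 6, gi).
  → primary stress on syllable 6.

yes: 5→6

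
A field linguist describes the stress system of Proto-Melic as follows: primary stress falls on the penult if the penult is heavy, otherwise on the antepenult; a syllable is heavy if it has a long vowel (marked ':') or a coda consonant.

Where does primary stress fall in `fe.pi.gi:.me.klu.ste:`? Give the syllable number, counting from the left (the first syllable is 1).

4

Weights: 4 me L, 5 klu L, 6 ste: H.
The penult (syllable 5, klu) is light, so stress falls on the antepenult (syllable 4, me).
Primary stress: syllable 4 → fe.pi.gi:.ˈme.klu.ste:.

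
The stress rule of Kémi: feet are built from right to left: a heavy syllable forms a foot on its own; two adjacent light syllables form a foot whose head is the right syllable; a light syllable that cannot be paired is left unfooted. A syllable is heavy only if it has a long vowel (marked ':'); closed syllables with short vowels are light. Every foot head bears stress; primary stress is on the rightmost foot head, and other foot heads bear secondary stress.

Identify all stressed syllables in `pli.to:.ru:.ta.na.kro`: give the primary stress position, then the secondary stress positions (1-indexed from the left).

Weights: 1 pli L, 2 to: H, 3 ru: H, 4 ta L, 5 na L, 6 kro L.
Parse right to left (heavy = foot alone; LL = one foot; stranded L unfooted): pli (ˈto:) (ˈru:) ta (na.ˈkro).
Foot heads: 2, 3, 6.
Primary stress on the rightmost head = syllable 6.
Secondary stress on 2, 3: pli.ˌto:.ˌru:.ta.na.ˈkro.

primary 6, secondary 2, 3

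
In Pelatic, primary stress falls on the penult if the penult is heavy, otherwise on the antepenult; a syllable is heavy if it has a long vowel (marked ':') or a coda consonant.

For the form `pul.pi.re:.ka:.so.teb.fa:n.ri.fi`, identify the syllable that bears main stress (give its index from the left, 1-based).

7

Weights: 7 fa:n H, 8 ri L, 9 fi L.
The penult (syllable 8, ri) is light, so stress falls on the antepenult (syllable 7, fa:n).
Primary stress: syllable 7 → pul.pi.re:.ka:.so.teb.ˈfa:n.ri.fi.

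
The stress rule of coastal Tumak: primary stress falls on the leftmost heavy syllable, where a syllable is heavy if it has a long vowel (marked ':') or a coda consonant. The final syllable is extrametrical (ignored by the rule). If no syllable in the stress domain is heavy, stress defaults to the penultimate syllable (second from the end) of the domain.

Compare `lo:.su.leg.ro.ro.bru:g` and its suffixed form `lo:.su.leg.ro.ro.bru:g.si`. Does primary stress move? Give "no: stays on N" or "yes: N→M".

no: stays on 1

Base `lo:.su.leg.ro.ro.bru:g` (6 syllables):
  The final syllable (6, bru:g) is extrametrical; the stress domain is syllables 1–5.
  Weights: 1 lo: H, 2 su L, 3 leg H, 4 ro L, 5 ro L.
  Heavy syllables in the domain: 1, 3. The leftmost is syllable 1 (lo:).
  → primary stress on syllable 1.
Suffixed `lo:.su.leg.ro.ro.bru:g.si` (7 syllables):
  The final syllable (7, si) is extrametrical; the stress domain is syllables 1–6.
  Weights: 1 lo: H, 2 su L, 3 leg H, 4 ro L, 5 ro L, 6 bru:g H.
  Heavy syllables in the domain: 1, 3, 6. The leftmost is syllable 1 (lo:).
  → primary stress on syllable 1.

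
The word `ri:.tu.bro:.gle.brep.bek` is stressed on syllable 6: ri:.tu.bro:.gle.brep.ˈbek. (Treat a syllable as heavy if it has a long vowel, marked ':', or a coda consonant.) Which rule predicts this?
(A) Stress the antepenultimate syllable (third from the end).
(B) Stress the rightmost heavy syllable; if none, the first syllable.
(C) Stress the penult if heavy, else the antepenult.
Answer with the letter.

Rule A → syllable 4 (observed: 6).
Rule B → syllable 6 ✓.
Rule C → syllable 5 (observed: 6).

B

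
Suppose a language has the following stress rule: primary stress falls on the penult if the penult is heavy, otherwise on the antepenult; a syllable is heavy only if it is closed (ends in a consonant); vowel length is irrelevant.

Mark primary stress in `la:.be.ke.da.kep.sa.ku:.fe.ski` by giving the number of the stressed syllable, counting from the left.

7

Weights: 7 ku: L, 8 fe L, 9 ski L.
The penult (syllable 8, fe) is light, so stress falls on the antepenult (syllable 7, ku:).
Primary stress: syllable 7 → la:.be.ke.da.kep.sa.ˈku:.fe.ski.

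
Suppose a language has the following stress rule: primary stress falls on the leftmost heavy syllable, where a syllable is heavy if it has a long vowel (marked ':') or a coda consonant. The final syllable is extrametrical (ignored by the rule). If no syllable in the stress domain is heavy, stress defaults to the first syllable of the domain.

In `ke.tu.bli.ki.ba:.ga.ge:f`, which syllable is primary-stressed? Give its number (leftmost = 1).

The final syllable (7, ge:f) is extrametrical; the stress domain is syllables 1–6.
Weights: 1 ke L, 2 tu L, 3 bli L, 4 ki L, 5 ba: H, 6 ga L.
Heavy syllables in the domain: 5. The leftmost is syllable 5 (ba:).
Primary stress: syllable 5 → ke.tu.bli.ki.ˈba:.ga.ge:f.

5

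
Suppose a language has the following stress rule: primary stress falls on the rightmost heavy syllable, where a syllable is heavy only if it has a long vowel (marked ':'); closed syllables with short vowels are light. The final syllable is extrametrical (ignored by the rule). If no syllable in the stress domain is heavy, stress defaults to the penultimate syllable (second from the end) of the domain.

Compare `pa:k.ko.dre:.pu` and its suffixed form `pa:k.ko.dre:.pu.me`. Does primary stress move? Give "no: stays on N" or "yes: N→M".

no: stays on 3

Base `pa:k.ko.dre:.pu` (4 syllables):
  The final syllable (4, pu) is extrametrical; the stress domain is syllables 1–3.
  Weights: 1 pa:k H, 2 ko L, 3 dre: H.
  Heavy syllables in the domain: 1, 3. The rightmost is syllable 3 (dre:).
  → primary stress on syllable 3.
Suffixed `pa:k.ko.dre:.pu.me` (5 syllables):
  The final syllable (5, me) is extrametrical; the stress domain is syllables 1–4.
  Weights: 1 pa:k H, 2 ko L, 3 dre: H, 4 pu L.
  Heavy syllables in the domain: 1, 3. The rightmost is syllable 3 (dre:).
  → primary stress on syllable 3.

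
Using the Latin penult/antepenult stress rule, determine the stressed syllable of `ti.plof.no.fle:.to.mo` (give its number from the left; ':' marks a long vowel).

Classical Latin: stress the penult if heavy (long vowel or closed), else the antepenult.
Weights: 4 fle: H, 5 to L, 6 mo L.
The penult (syllable 5, to) is light, so stress falls on the antepenult (syllable 4, fle:).
Stress on syllable 4: ti.plof.no.ˈfle:.to.mo.

4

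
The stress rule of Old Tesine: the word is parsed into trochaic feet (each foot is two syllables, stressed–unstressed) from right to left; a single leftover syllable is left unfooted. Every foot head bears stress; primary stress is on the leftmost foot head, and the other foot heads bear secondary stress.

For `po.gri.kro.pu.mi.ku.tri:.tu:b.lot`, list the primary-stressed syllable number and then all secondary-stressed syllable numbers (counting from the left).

primary 2, secondary 4, 6, 8

Parse right to left into trochaic (ˈσσ) feet: po (ˈgri.kro) (ˈpu.mi) (ˈku.tri:) (ˈtu:b.lot). Syllable 1 is left unfooted.
Foot heads (stressed positions): 2, 4, 6, 8.
End Rule Leftmost: primary stress on the leftmost head = syllable 2.
Secondary stress on 4, 6, 8: po.ˈgri.kro.ˌpu.mi.ˌku.tri:.ˌtu:b.lot.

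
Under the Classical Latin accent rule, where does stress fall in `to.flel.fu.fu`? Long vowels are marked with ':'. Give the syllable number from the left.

Classical Latin: stress the penult if heavy (long vowel or closed), else the antepenult.
Weights: 2 flel H, 3 fu L, 4 fu L.
The penult (syllable 3, fu) is light, so stress falls on the antepenult (syllable 2, flel).
Stress on syllable 2: to.ˈflel.fu.fu.

2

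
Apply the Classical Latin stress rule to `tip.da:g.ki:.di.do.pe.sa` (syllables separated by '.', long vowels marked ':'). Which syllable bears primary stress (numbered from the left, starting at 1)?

5

Classical Latin: stress the penult if heavy (long vowel or closed), else the antepenult.
Weights: 5 do L, 6 pe L, 7 sa L.
The penult (syllable 6, pe) is light, so stress falls on the antepenult (syllable 5, do).
Stress on syllable 5: tip.da:g.ki:.di.ˈdo.pe.sa.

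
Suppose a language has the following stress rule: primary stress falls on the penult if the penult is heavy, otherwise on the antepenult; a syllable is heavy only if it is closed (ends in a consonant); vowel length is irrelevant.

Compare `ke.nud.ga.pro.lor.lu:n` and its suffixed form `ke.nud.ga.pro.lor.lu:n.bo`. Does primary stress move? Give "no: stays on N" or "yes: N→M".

yes: 5→6

Base `ke.nud.ga.pro.lor.lu:n` (6 syllables):
  Weights: 4 pro L, 5 lor H, 6 lu:n H.
  The penult (syllable 5, lor) is heavy, so it takes stress.
  → primary stress on syllable 5.
Suffixed `ke.nud.ga.pro.lor.lu:n.bo` (7 syllables):
  Weights: 5 lor H, 6 lu:n H, 7 bo L.
  The penult (syllable 6, lu:n) is heavy, so it takes stress.
  → primary stress on syllable 6.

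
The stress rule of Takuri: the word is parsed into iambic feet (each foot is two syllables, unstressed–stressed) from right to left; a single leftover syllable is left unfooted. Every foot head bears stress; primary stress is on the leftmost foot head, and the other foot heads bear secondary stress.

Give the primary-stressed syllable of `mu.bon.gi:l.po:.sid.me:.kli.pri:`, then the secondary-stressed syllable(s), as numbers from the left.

primary 2, secondary 4, 6, 8

Parse right to left into iambic (σˈσ) feet: (mu.ˈbon) (gi:l.ˈpo:) (sid.ˈme:) (kli.ˈpri:).
Foot heads (stressed positions): 2, 4, 6, 8.
End Rule Leftmost: primary stress on the leftmost head = syllable 2.
Secondary stress on 4, 6, 8: mu.ˈbon.gi:l.ˌpo:.sid.ˌme:.kli.ˌpri:.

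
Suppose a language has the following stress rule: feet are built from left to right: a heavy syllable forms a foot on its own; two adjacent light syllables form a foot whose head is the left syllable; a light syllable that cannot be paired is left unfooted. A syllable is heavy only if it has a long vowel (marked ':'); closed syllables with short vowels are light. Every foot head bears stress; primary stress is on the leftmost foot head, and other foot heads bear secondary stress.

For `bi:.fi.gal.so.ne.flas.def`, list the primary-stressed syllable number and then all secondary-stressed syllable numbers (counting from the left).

primary 1, secondary 2, 4, 6

Weights: 1 bi: H, 2 fi L, 3 gal L, 4 so L, 5 ne L, 6 flas L, 7 def L.
Parse left to right (heavy = foot alone; LL = one foot; stranded L unfooted): (ˈbi:) (ˈfi.gal) (ˈso.ne) (ˈflas.def).
Foot heads: 1, 2, 4, 6.
Primary stress on the leftmost head = syllable 1.
Secondary stress on 2, 4, 6: ˈbi:.ˌfi.gal.ˌso.ne.ˌflas.def.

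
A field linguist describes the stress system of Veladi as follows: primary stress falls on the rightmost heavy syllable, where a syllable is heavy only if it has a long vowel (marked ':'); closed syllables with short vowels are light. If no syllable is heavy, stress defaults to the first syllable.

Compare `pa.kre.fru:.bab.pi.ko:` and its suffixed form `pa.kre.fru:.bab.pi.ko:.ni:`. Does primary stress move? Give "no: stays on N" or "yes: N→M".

Base `pa.kre.fru:.bab.pi.ko:` (6 syllables):
  Weights: 1 pa L, 2 kre L, 3 fru: H, 4 bab L, 5 pi L, 6 ko: H.
  Heavy syllables in the domain: 3, 6. The rightmost is syllable 6 (ko:).
  → primary stress on syllable 6.
Suffixed `pa.kre.fru:.bab.pi.ko:.ni:` (7 syllables):
  Weights: 1 pa L, 2 kre L, 3 fru: H, 4 bab L, 5 pi L, 6 ko: H, 7 ni: H.
  Heavy syllables in the domain: 3, 6, 7. The rightmost is syllable 7 (ni:).
  → primary stress on syllable 7.

yes: 6→7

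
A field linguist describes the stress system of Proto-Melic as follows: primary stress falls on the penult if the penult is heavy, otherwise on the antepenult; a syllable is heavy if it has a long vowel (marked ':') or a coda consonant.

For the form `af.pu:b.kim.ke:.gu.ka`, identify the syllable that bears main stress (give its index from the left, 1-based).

4

Weights: 4 ke: H, 5 gu L, 6 ka L.
The penult (syllable 5, gu) is light, so stress falls on the antepenult (syllable 4, ke:).
Primary stress: syllable 4 → af.pu:b.kim.ˈke:.gu.ka.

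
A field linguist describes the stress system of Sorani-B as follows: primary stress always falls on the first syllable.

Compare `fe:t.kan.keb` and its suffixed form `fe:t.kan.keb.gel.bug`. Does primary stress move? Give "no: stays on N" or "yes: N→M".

Base `fe:t.kan.keb` (3 syllables):
  The word has 3 syllables; the first syllable is syllable 1 (fe:t).
  → primary stress on syllable 1.
Suffixed `fe:t.kan.keb.gel.bug` (5 syllables):
  The word has 5 syllables; the first syllable is syllable 1 (fe:t).
  → primary stress on syllable 1.

no: stays on 1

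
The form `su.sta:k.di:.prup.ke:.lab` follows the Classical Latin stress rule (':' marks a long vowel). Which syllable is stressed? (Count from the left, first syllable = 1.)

Classical Latin: stress the penult if heavy (long vowel or closed), else the antepenult.
Weights: 4 prup H, 5 ke: H, 6 lab H.
The penult (syllable 5, ke:) is heavy, so it takes stress.
Stress on syllable 5: su.sta:k.di:.prup.ˈke:.lab.

5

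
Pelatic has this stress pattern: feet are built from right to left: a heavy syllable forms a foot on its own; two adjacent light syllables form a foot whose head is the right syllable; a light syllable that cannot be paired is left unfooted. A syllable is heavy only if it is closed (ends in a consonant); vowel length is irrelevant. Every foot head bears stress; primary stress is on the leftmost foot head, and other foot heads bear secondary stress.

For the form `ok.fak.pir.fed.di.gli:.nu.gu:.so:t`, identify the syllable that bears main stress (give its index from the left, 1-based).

1

Weights: 1 ok H, 2 fak H, 3 pir H, 4 fed H, 5 di L, 6 gli: L, 7 nu L, 8 gu: L, 9 so:t H.
Parse right to left (heavy = foot alone; LL = one foot; stranded L unfooted): (ˈok) (ˈfak) (ˈpir) (ˈfed) (di.ˈgli:) (nu.ˈgu:) (ˈso:t).
Foot heads: 1, 2, 3, 4, 6, 8, 9.
Primary stress on the leftmost head = syllable 1.
Primary stress: syllable 1 → ˈok.fak.pir.fed.di.gli:.nu.gu:.so:t.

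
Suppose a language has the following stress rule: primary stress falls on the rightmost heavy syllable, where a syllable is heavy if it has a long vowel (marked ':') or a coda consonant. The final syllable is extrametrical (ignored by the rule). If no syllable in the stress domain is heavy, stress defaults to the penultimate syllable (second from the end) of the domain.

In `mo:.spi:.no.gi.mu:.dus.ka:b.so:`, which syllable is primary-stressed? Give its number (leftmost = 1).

7

The final syllable (8, so:) is extrametrical; the stress domain is syllables 1–7.
Weights: 1 mo: H, 2 spi: H, 3 no L, 4 gi L, 5 mu: H, 6 dus H, 7 ka:b H.
Heavy syllables in the domain: 1, 2, 5, 6, 7. The rightmost is syllable 7 (ka:b).
Primary stress: syllable 7 → mo:.spi:.no.gi.mu:.dus.ˈka:b.so:.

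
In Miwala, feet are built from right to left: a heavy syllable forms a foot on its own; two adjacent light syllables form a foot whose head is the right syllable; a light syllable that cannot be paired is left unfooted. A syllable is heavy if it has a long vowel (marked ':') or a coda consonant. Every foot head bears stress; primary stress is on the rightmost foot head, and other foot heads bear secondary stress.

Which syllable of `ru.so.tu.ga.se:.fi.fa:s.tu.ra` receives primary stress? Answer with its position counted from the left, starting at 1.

Weights: 1 ru L, 2 so L, 3 tu L, 4 ga L, 5 se: H, 6 fi L, 7 fa:s H, 8 tu L, 9 ra L.
Parse right to left (heavy = foot alone; LL = one foot; stranded L unfooted): (ru.ˈso) (tu.ˈga) (ˈse:) fi (ˈfa:s) (tu.ˈra).
Foot heads: 2, 4, 5, 7, 9.
Primary stress on the rightmost head = syllable 9.
Primary stress: syllable 9 → ru.so.tu.ga.se:.fi.fa:s.tu.ˈra.

9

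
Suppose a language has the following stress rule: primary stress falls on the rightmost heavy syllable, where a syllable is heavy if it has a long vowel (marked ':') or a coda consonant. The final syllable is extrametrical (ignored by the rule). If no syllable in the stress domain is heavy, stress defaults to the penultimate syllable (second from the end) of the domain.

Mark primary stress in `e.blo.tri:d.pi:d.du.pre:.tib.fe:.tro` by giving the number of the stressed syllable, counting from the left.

8

The final syllable (9, tro) is extrametrical; the stress domain is syllables 1–8.
Weights: 1 e L, 2 blo L, 3 tri:d H, 4 pi:d H, 5 du L, 6 pre: H, 7 tib H, 8 fe: H.
Heavy syllables in the domain: 3, 4, 6, 7, 8. The rightmost is syllable 8 (fe:).
Primary stress: syllable 8 → e.blo.tri:d.pi:d.du.pre:.tib.ˈfe:.tro.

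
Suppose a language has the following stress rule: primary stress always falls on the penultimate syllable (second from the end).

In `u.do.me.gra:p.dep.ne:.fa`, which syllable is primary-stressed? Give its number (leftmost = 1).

The word has 7 syllables; the penultimate syllable (second from the end) is syllable 6 (ne:).
Primary stress: syllable 6 → u.do.me.gra:p.dep.ˈne:.fa.

6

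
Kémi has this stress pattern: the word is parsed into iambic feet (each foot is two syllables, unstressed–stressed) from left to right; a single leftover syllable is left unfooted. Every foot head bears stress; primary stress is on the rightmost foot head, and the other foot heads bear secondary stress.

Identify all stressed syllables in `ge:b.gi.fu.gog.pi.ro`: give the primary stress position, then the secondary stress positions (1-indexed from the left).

primary 6, secondary 2, 4

Parse left to right into iambic (σˈσ) feet: (ge:b.ˈgi) (fu.ˈgog) (pi.ˈro).
Foot heads (stressed positions): 2, 4, 6.
End Rule Rightmost: primary stress on the rightmost head = syllable 6.
Secondary stress on 2, 4: ge:b.ˌgi.fu.ˌgog.pi.ˈro.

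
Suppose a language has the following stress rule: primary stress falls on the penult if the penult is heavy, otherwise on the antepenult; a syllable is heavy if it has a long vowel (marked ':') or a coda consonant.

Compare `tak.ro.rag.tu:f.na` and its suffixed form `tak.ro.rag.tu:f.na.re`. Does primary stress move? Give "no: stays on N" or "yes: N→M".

Base `tak.ro.rag.tu:f.na` (5 syllables):
  Weights: 3 rag H, 4 tu:f H, 5 na L.
  The penult (syllable 4, tu:f) is heavy, so it takes stress.
  → primary stress on syllable 4.
Suffixed `tak.ro.rag.tu:f.na.re` (6 syllables):
  Weights: 4 tu:f H, 5 na L, 6 re L.
  The penult (syllable 5, na) is light, so stress falls on the antepenult (syllable 4, tu:f).
  → primary stress on syllable 4.

no: stays on 4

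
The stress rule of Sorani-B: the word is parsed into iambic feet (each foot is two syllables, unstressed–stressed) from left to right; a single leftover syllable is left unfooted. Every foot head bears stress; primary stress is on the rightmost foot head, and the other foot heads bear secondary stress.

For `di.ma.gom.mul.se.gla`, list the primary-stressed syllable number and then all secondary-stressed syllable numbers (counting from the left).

Parse left to right into iambic (σˈσ) feet: (di.ˈma) (gom.ˈmul) (se.ˈgla).
Foot heads (stressed positions): 2, 4, 6.
End Rule Rightmost: primary stress on the rightmost head = syllable 6.
Secondary stress on 2, 4: di.ˌma.gom.ˌmul.se.ˈgla.

primary 6, secondary 2, 4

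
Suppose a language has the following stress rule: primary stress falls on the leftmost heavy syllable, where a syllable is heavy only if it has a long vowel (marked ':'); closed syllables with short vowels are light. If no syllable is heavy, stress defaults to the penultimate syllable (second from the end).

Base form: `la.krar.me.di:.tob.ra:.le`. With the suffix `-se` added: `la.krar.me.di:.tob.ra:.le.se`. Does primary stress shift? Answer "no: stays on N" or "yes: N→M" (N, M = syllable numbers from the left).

no: stays on 4

Base `la.krar.me.di:.tob.ra:.le` (7 syllables):
  Weights: 1 la L, 2 krar L, 3 me L, 4 di: H, 5 tob L, 6 ra: H, 7 le L.
  Heavy syllables in the domain: 4, 6. The leftmost is syllable 4 (di:).
  → primary stress on syllable 4.
Suffixed `la.krar.me.di:.tob.ra:.le.se` (8 syllables):
  Weights: 1 la L, 2 krar L, 3 me L, 4 di: H, 5 tob L, 6 ra: H, 7 le L, 8 se L.
  Heavy syllables in the domain: 4, 6. The leftmost is syllable 4 (di:).
  → primary stress on syllable 4.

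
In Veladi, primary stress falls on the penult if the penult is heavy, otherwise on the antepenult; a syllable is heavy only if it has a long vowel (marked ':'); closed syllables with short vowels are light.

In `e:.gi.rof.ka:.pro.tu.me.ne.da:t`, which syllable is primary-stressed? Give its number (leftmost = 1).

7

Weights: 7 me L, 8 ne L, 9 da:t H.
The penult (syllable 8, ne) is light, so stress falls on the antepenult (syllable 7, me).
Primary stress: syllable 7 → e:.gi.rof.ka:.pro.tu.ˈme.ne.da:t.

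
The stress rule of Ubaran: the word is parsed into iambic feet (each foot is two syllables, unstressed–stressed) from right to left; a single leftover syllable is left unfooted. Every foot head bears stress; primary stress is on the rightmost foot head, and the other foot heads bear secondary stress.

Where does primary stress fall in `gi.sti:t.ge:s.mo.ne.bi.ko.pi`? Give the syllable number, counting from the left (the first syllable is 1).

Parse right to left into iambic (σˈσ) feet: (gi.ˈsti:t) (ge:s.ˈmo) (ne.ˈbi) (ko.ˈpi).
Foot heads (stressed positions): 2, 4, 6, 8.
End Rule Rightmost: primary stress on the rightmost head = syllable 8.
Primary stress: syllable 8 → gi.sti:t.ge:s.mo.ne.bi.ko.ˈpi.

8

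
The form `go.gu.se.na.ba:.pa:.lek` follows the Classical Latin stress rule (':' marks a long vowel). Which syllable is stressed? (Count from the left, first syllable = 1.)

Classical Latin: stress the penult if heavy (long vowel or closed), else the antepenult.
Weights: 5 ba: H, 6 pa: H, 7 lek H.
The penult (syllable 6, pa:) is heavy, so it takes stress.
Stress on syllable 6: go.gu.se.na.ba:.ˈpa:.lek.

6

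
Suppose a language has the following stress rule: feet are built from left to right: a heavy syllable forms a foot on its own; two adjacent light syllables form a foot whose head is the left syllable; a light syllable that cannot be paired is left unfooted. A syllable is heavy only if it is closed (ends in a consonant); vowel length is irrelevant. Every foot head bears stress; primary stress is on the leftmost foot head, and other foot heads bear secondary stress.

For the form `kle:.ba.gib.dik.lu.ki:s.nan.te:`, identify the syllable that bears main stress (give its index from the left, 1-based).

Weights: 1 kle: L, 2 ba L, 3 gib H, 4 dik H, 5 lu L, 6 ki:s H, 7 nan H, 8 te: L.
Parse left to right (heavy = foot alone; LL = one foot; stranded L unfooted): (ˈkle:.ba) (ˈgib) (ˈdik) lu (ˈki:s) (ˈnan) te:.
Foot heads: 1, 3, 4, 6, 7.
Primary stress on the leftmost head = syllable 1.
Primary stress: syllable 1 → ˈkle:.ba.gib.dik.lu.ki:s.nan.te:.

1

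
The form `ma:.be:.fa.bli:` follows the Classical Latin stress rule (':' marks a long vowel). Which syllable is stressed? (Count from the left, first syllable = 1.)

2

Classical Latin: stress the penult if heavy (long vowel or closed), else the antepenult.
Weights: 2 be: H, 3 fa L, 4 bli: H.
The penult (syllable 3, fa) is light, so stress falls on the antepenult (syllable 2, be:).
Stress on syllable 2: ma:.ˈbe:.fa.bli:.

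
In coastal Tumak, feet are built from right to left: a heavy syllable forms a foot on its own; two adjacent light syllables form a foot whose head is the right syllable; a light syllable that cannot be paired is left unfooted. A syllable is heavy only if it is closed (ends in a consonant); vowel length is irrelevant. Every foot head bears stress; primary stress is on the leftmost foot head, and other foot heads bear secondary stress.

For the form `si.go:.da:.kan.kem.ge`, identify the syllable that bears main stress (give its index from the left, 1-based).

3

Weights: 1 si L, 2 go: L, 3 da: L, 4 kan H, 5 kem H, 6 ge L.
Parse right to left (heavy = foot alone; LL = one foot; stranded L unfooted): si (go:.ˈda:) (ˈkan) (ˈkem) ge.
Foot heads: 3, 4, 5.
Primary stress on the leftmost head = syllable 3.
Primary stress: syllable 3 → si.go:.ˈda:.kan.kem.ge.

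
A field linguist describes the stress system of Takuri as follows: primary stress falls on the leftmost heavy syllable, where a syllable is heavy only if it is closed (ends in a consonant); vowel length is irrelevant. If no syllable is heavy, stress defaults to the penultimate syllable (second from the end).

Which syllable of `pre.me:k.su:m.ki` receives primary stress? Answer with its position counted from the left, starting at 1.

2

Weights: 1 pre L, 2 me:k H, 3 su:m H, 4 ki L.
Heavy syllables in the domain: 2, 3. The leftmost is syllable 2 (me:k).
Primary stress: syllable 2 → pre.ˈme:k.su:m.ki.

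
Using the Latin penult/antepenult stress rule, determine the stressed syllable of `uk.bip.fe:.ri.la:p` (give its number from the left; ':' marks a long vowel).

Classical Latin: stress the penult if heavy (long vowel or closed), else the antepenult.
Weights: 3 fe: H, 4 ri L, 5 la:p H.
The penult (syllable 4, ri) is light, so stress falls on the antepenult (syllable 3, fe:).
Stress on syllable 3: uk.bip.ˈfe:.ri.la:p.

3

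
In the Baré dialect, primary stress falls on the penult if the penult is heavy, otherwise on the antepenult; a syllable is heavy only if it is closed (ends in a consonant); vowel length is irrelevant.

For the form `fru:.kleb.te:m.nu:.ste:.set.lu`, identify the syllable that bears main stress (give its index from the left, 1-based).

Weights: 5 ste: L, 6 set H, 7 lu L.
The penult (syllable 6, set) is heavy, so it takes stress.
Primary stress: syllable 6 → fru:.kleb.te:m.nu:.ste:.ˈset.lu.

6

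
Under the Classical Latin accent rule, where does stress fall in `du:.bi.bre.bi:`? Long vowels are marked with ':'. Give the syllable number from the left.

Classical Latin: stress the penult if heavy (long vowel or closed), else the antepenult.
Weights: 2 bi L, 3 bre L, 4 bi: H.
The penult (syllable 3, bre) is light, so stress falls on the antepenult (syllable 2, bi).
Stress on syllable 2: du:.ˈbi.bre.bi:.

2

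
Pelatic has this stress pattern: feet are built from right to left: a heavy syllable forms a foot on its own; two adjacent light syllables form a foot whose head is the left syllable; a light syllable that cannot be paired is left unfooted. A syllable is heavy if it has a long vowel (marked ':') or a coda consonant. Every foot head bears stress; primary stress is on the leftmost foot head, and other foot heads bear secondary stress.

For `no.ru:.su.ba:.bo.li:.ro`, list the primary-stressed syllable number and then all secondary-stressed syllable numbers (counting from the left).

primary 2, secondary 4, 6

Weights: 1 no L, 2 ru: H, 3 su L, 4 ba: H, 5 bo L, 6 li: H, 7 ro L.
Parse right to left (heavy = foot alone; LL = one foot; stranded L unfooted): no (ˈru:) su (ˈba:) bo (ˈli:) ro.
Foot heads: 2, 4, 6.
Primary stress on the leftmost head = syllable 2.
Secondary stress on 4, 6: no.ˈru:.su.ˌba:.bo.ˌli:.ro.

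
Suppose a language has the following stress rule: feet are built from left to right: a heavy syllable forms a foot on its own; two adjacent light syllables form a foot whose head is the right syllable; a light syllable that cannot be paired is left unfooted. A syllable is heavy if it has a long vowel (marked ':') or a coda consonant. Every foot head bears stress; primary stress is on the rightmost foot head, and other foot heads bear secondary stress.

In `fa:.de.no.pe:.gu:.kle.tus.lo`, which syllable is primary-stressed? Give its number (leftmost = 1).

Weights: 1 fa: H, 2 de L, 3 no L, 4 pe: H, 5 gu: H, 6 kle L, 7 tus H, 8 lo L.
Parse left to right (heavy = foot alone; LL = one foot; stranded L unfooted): (ˈfa:) (de.ˈno) (ˈpe:) (ˈgu:) kle (ˈtus) lo.
Foot heads: 1, 3, 4, 5, 7.
Primary stress on the rightmost head = syllable 7.
Primary stress: syllable 7 → fa:.de.no.pe:.gu:.kle.ˈtus.lo.

7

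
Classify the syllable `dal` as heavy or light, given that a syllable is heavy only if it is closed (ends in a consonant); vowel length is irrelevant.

`dal`: short vowel, closed (coda /l/). Closed (coda /l/) → heavy.

heavy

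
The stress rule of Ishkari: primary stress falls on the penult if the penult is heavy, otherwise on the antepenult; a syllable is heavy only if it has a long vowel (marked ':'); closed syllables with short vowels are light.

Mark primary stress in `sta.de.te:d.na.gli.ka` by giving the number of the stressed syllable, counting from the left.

4

Weights: 4 na L, 5 gli L, 6 ka L.
The penult (syllable 5, gli) is light, so stress falls on the antepenult (syllable 4, na).
Primary stress: syllable 4 → sta.de.te:d.ˈna.gli.ka.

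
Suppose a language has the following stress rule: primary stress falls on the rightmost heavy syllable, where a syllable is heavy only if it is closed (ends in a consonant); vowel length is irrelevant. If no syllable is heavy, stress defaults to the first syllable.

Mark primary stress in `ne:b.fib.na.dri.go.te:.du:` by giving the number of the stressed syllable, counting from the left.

2

Weights: 1 ne:b H, 2 fib H, 3 na L, 4 dri L, 5 go L, 6 te: L, 7 du: L.
Heavy syllables in the domain: 1, 2. The rightmost is syllable 2 (fib).
Primary stress: syllable 2 → ne:b.ˈfib.na.dri.go.te:.du:.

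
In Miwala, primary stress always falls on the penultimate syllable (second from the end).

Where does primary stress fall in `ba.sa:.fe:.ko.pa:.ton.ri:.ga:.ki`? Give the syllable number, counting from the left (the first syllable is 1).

The word has 9 syllables; the penultimate syllable (second from the end) is syllable 8 (ga:).
Primary stress: syllable 8 → ba.sa:.fe:.ko.pa:.ton.ri:.ˈga:.ki.

8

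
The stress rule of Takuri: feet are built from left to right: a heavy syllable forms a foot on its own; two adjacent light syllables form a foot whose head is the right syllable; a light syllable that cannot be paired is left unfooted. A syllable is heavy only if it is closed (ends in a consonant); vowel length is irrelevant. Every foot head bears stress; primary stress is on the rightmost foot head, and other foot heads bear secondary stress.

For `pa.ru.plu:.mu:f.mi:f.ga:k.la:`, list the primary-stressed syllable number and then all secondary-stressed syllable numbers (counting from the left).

Weights: 1 pa L, 2 ru L, 3 plu: L, 4 mu:f H, 5 mi:f H, 6 ga:k H, 7 la: L.
Parse left to right (heavy = foot alone; LL = one foot; stranded L unfooted): (pa.ˈru) plu: (ˈmu:f) (ˈmi:f) (ˈga:k) la:.
Foot heads: 2, 4, 5, 6.
Primary stress on the rightmost head = syllable 6.
Secondary stress on 2, 4, 5: pa.ˌru.plu:.ˌmu:f.ˌmi:f.ˈga:k.la:.

primary 6, secondary 2, 4, 5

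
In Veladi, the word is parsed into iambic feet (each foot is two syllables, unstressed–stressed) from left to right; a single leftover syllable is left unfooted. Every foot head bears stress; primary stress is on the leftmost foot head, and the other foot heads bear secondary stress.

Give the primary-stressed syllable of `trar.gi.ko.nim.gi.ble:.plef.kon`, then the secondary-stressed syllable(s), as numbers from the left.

primary 2, secondary 4, 6, 8

Parse left to right into iambic (σˈσ) feet: (trar.ˈgi) (ko.ˈnim) (gi.ˈble:) (plef.ˈkon).
Foot heads (stressed positions): 2, 4, 6, 8.
End Rule Leftmost: primary stress on the leftmost head = syllable 2.
Secondary stress on 4, 6, 8: trar.ˈgi.ko.ˌnim.gi.ˌble:.plef.ˌkon.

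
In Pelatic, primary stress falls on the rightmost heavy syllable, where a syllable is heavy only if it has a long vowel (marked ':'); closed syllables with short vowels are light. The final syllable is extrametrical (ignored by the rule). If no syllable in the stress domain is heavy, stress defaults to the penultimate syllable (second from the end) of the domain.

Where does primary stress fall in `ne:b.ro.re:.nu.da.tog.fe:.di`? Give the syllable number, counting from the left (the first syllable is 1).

The final syllable (8, di) is extrametrical; the stress domain is syllables 1–7.
Weights: 1 ne:b H, 2 ro L, 3 re: H, 4 nu L, 5 da L, 6 tog L, 7 fe: H.
Heavy syllables in the domain: 1, 3, 7. The rightmost is syllable 7 (fe:).
Primary stress: syllable 7 → ne:b.ro.re:.nu.da.tog.ˈfe:.di.

7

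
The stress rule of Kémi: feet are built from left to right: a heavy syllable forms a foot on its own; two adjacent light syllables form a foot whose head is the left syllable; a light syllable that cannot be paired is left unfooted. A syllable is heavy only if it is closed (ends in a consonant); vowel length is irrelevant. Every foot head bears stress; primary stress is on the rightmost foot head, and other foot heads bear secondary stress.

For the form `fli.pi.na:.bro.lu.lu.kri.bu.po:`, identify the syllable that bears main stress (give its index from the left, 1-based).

Weights: 1 fli L, 2 pi L, 3 na: L, 4 bro L, 5 lu L, 6 lu L, 7 kri L, 8 bu L, 9 po: L.
Parse left to right (heavy = foot alone; LL = one foot; stranded L unfooted): (ˈfli.pi) (ˈna:.bro) (ˈlu.lu) (ˈkri.bu) po:.
Foot heads: 1, 3, 5, 7.
Primary stress on the rightmost head = syllable 7.
Primary stress: syllable 7 → fli.pi.na:.bro.lu.lu.ˈkri.bu.po:.

7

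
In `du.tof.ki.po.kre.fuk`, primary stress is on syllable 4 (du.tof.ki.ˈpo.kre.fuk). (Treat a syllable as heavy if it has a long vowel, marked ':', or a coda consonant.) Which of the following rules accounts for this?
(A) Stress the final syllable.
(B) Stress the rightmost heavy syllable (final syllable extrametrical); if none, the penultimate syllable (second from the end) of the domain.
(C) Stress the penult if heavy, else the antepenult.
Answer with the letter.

Rule A → syllable 6 (observed: 4).
Rule B → syllable 2 (observed: 4).
Rule C → syllable 4 ✓.

C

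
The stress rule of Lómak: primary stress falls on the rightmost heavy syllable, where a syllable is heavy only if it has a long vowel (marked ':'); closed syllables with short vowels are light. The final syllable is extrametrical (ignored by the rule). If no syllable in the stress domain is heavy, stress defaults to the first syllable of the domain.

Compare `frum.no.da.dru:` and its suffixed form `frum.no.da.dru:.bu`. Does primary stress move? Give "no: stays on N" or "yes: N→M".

yes: 1→4

Base `frum.no.da.dru:` (4 syllables):
  The final syllable (4, dru:) is extrametrical; the stress domain is syllables 1–3.
  Weights: 1 frum L, 2 no L, 3 da L.
  No heavy syllable in the domain; default to the first syllable of the domain = syllable 1.
  → primary stress on syllable 1.
Suffixed `frum.no.da.dru:.bu` (5 syllables):
  The final syllable (5, bu) is extrametrical; the stress domain is syllables 1–4.
  Weights: 1 frum L, 2 no L, 3 da L, 4 dru: H.
  Heavy syllables in the domain: 4. The rightmost is syllable 4 (dru:).
  → primary stress on syllable 4.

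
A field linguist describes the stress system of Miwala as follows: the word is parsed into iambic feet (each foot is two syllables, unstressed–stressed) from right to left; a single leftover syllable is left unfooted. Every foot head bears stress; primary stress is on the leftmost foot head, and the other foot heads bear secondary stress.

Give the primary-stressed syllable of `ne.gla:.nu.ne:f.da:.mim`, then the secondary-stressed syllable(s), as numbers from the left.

primary 2, secondary 4, 6

Parse right to left into iambic (σˈσ) feet: (ne.ˈgla:) (nu.ˈne:f) (da:.ˈmim).
Foot heads (stressed positions): 2, 4, 6.
End Rule Leftmost: primary stress on the leftmost head = syllable 2.
Secondary stress on 4, 6: ne.ˈgla:.nu.ˌne:f.da:.ˌmim.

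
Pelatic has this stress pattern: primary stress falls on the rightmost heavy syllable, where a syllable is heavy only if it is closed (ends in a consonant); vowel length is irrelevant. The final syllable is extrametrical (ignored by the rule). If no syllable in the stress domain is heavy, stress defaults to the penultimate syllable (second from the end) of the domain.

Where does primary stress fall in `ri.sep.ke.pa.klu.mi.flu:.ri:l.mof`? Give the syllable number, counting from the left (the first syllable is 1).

The final syllable (9, mof) is extrametrical; the stress domain is syllables 1–8.
Weights: 1 ri L, 2 sep H, 3 ke L, 4 pa L, 5 klu L, 6 mi L, 7 flu: L, 8 ri:l H.
Heavy syllables in the domain: 2, 8. The rightmost is syllable 8 (ri:l).
Primary stress: syllable 8 → ri.sep.ke.pa.klu.mi.flu:.ˈri:l.mof.

8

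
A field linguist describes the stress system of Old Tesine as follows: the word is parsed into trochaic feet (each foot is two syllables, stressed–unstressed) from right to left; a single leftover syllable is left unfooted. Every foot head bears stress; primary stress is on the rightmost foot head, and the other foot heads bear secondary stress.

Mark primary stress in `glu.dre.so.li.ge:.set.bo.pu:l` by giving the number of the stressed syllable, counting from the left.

7

Parse right to left into trochaic (ˈσσ) feet: (ˈglu.dre) (ˈso.li) (ˈge:.set) (ˈbo.pu:l).
Foot heads (stressed positions): 1, 3, 5, 7.
End Rule Rightmost: primary stress on the rightmost head = syllable 7.
Primary stress: syllable 7 → glu.dre.so.li.ge:.set.ˈbo.pu:l.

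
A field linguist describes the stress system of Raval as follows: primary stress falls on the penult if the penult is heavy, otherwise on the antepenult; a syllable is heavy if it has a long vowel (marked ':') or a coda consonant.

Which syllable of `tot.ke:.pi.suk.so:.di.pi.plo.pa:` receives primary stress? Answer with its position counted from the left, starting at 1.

7

Weights: 7 pi L, 8 plo L, 9 pa: H.
The penult (syllable 8, plo) is light, so stress falls on the antepenult (syllable 7, pi).
Primary stress: syllable 7 → tot.ke:.pi.suk.so:.di.ˈpi.plo.pa:.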